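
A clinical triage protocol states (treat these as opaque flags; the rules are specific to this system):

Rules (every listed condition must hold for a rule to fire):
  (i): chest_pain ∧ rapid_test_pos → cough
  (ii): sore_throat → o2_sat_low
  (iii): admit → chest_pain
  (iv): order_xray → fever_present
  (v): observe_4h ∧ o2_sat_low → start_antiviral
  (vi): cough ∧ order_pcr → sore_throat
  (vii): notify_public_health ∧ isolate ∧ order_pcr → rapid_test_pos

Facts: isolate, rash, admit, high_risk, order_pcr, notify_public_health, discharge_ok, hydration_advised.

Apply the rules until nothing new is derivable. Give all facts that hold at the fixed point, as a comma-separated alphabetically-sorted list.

Round 1: (iii) [admit → chest_pain]; (vii) [notify_public_health ∧ isolate ∧ order_pcr → rapid_test_pos]. Adds chest_pain, rapid_test_pos.
Round 2: (i) [chest_pain ∧ rapid_test_pos → cough]. Adds cough.
Round 3: (vi) [cough ∧ order_pcr → sore_throat]. Adds sore_throat.
Round 4: (ii) [sore_throat → o2_sat_low]. Adds o2_sat_low.

admit, chest_pain, cough, discharge_ok, high_risk, hydration_advised, isolate, notify_public_health, o2_sat_low, order_pcr, rapid_test_pos, rash, sore_throat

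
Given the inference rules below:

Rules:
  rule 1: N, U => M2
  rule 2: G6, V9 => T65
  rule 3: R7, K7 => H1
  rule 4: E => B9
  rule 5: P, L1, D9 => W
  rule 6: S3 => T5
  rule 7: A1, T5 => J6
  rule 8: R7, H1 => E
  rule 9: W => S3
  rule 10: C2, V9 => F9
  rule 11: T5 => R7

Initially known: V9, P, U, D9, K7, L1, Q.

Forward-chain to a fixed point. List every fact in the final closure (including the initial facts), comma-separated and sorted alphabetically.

B9, D9, E, H1, K7, L1, P, Q, R7, S3, T5, U, V9, W

[1] rule 5 [P, L1, D9 => W]. ⇒ new: W.
[2] rule 9 [W => S3]. ⇒ new: S3.
[3] rule 6 [S3 => T5]. ⇒ new: T5.
[4] rule 11 [T5 => R7]. ⇒ new: R7.
[5] rule 3 [R7, K7 => H1]. ⇒ new: H1.
[6] rule 8 [R7, H1 => E]. ⇒ new: E.
[7] rule 4 [E => B9]. ⇒ new: B9.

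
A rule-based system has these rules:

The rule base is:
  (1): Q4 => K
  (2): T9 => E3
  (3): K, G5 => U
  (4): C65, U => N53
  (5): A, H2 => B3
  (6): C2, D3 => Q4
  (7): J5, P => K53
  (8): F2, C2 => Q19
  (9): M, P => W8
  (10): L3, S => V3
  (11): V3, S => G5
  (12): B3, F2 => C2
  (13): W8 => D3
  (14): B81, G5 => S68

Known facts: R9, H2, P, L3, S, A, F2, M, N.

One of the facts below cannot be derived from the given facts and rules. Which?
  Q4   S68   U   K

S68

Round 1 — (5), (9), (10), derive B3, W8, V3.
Round 2 — (11), (12), (13), derive G5, C2, D3.
Round 3 — (6), (8), derive Q4, Q19.
Round 4 — (1), derive K.
Round 5 — (3), derive U.
Derived: U (round 5), Q4 (round 3), K (round 4). S68 never appears in any round.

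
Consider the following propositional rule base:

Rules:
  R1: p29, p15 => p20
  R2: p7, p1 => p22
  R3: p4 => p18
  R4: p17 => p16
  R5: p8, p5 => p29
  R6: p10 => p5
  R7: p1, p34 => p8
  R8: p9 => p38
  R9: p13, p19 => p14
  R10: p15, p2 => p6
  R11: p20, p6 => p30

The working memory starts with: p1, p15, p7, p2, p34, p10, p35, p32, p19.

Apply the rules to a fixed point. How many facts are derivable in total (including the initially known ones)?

[1] R2 [p7, p1 => p22]; R6 [p10 => p5]; R7 [p1, p34 => p8]; R10 [p15, p2 => p6]. ⇒ new: p22, p5, p8, p6.
[2] R5 [p8, p5 => p29]. ⇒ new: p29.
[3] R1 [p29, p15 => p20]. ⇒ new: p20.
[4] R11 [p20, p6 => p30]. ⇒ new: p30.
Closure: {p1, p10, p15, p19, p2, p20, p22, p29, p30, p32, p34, p35, p5, p6, p7, p8} — 16 facts.

16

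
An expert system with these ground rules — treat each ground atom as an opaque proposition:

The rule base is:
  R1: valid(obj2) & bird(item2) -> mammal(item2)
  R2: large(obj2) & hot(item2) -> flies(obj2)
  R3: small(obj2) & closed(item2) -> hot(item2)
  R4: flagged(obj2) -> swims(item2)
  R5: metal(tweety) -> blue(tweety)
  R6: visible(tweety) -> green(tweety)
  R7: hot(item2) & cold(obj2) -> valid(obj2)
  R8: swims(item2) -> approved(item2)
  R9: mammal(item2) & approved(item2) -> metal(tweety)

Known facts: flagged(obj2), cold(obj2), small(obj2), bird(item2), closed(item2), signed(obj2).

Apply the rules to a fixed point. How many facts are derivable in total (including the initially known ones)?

13

Round 1 fires R3, R4, giving hot(item2), swims(item2).
Round 2 fires R7, R8, giving valid(obj2), approved(item2).
Round 3 fires R1, giving mammal(item2).
Round 4 fires R9, giving metal(tweety).
Round 5 fires R5, giving blue(tweety).
Closure: {approved(item2), bird(item2), blue(tweety), closed(item2), cold(obj2), flagged(obj2), hot(item2), mammal(item2), metal(tweety), signed(obj2), small(obj2), swims(item2), valid(obj2)} — 13 facts.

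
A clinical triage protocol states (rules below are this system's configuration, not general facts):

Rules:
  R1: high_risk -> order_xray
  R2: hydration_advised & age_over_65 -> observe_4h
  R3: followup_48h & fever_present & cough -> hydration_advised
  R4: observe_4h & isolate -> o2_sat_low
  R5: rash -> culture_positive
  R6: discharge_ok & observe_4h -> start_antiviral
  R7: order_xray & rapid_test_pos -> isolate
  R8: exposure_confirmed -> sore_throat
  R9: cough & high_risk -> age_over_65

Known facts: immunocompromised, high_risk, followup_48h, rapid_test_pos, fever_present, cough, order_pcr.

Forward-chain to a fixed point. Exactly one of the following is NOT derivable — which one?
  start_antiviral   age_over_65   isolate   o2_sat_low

start_antiviral

Round 1: R1 [high_risk -> order_xray]; R3 [followup_48h & fever_present & cough -> hydration_advised]; R9 [cough & high_risk -> age_over_65]. Adds order_xray, hydration_advised, age_over_65.
Round 2: R2 [hydration_advised & age_over_65 -> observe_4h]; R7 [order_xray & rapid_test_pos -> isolate]. Adds observe_4h, isolate.
Round 3: R4 [observe_4h & isolate -> o2_sat_low]. Adds o2_sat_low.
Derived: isolate (round 2), o2_sat_low (round 3), age_over_65 (round 1). start_antiviral never appears in any round.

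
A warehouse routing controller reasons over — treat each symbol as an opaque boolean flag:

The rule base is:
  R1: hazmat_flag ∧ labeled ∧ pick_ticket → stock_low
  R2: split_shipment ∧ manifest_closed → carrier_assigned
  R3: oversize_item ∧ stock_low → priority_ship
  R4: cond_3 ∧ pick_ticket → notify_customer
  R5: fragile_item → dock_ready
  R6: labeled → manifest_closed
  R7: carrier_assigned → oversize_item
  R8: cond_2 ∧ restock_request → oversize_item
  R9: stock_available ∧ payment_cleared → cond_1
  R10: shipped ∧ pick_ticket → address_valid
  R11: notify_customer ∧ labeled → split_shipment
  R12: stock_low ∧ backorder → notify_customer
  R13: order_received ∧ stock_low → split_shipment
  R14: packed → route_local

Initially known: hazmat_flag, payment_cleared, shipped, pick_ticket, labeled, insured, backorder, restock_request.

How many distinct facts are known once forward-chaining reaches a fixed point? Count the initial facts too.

16

Round 1 — R1, R6, R10, derive stock_low, manifest_closed, address_valid.
Round 2 — R12, derive notify_customer.
Round 3 — R11, derive split_shipment.
Round 4 — R2, derive carrier_assigned.
Round 5 — R7, derive oversize_item.
Round 6 — R3, derive priority_ship.
Closure: {address_valid, backorder, carrier_assigned, hazmat_flag, insured, labeled, manifest_closed, notify_customer, oversize_item, payment_cleared, pick_ticket, priority_ship, restock_request, shipped, split_shipment, stock_low} — 16 facts.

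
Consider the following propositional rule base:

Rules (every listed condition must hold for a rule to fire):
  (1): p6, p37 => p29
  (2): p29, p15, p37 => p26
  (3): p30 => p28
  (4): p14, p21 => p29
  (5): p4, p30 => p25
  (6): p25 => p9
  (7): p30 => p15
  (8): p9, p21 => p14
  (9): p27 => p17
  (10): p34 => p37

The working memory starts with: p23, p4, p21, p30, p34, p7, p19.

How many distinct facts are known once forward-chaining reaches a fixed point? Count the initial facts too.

Round 1: (3) [p30 => p28]; (5) [p4, p30 => p25]; (7) [p30 => p15]; (10) [p34 => p37]. New: p28, p25, p15, p37.
Round 2: (6) [p25 => p9]. New: p9.
Round 3: (8) [p9, p21 => p14]. New: p14.
Round 4: (4) [p14, p21 => p29]. New: p29.
Round 5: (2) [p29, p15, p37 => p26]. New: p26.
Closure: {p14, p15, p19, p21, p23, p25, p26, p28, p29, p30, p34, p37, p4, p7, p9} — 15 facts.

15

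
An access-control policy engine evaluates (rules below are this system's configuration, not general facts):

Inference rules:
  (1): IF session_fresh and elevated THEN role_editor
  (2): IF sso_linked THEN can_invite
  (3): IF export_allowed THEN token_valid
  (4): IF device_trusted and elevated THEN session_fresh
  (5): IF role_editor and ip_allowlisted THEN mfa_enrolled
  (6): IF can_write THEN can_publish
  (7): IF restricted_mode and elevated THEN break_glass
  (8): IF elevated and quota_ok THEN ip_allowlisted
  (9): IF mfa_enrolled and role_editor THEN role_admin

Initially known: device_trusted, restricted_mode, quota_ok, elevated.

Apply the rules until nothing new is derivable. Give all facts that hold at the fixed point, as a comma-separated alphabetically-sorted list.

break_glass, device_trusted, elevated, ip_allowlisted, mfa_enrolled, quota_ok, restricted_mode, role_admin, role_editor, session_fresh

Round 1 fires (4), (7), (8), giving session_fresh, break_glass, ip_allowlisted.
Round 2 fires (1), giving role_editor.
Round 3 fires (5), giving mfa_enrolled.
Round 4 fires (9), giving role_admin.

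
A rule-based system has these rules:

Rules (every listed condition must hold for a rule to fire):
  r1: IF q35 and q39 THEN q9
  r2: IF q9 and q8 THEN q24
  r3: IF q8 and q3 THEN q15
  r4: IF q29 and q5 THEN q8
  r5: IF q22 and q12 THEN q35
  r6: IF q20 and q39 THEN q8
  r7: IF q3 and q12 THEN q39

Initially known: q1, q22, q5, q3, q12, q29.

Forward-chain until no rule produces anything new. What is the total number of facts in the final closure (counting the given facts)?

12

Round 1 fires r4, r5, r7, giving q8, q35, q39.
Round 2 fires r1, r3, giving q9, q15.
Round 3 fires r2, giving q24.
Closure: {q1, q12, q15, q22, q24, q29, q3, q35, q39, q5, q8, q9} — 12 facts.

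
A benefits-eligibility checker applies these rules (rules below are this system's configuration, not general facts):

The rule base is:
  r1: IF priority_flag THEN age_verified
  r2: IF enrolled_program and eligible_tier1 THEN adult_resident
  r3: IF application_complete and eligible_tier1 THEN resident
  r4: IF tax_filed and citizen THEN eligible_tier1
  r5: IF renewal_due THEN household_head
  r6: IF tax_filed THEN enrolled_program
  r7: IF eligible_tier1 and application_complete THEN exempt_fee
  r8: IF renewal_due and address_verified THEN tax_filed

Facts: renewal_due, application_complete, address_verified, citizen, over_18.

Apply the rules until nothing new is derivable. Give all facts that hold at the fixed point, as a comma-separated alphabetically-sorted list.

Round 1: r5 [IF renewal_due THEN household_head]; r8 [IF renewal_due and address_verified THEN tax_filed]. Adds household_head, tax_filed.
Round 2: r4 [IF tax_filed and citizen THEN eligible_tier1]; r6 [IF tax_filed THEN enrolled_program]. Adds eligible_tier1, enrolled_program.
Round 3: r2 [IF enrolled_program and eligible_tier1 THEN adult_resident]; r3 [IF application_complete and eligible_tier1 THEN resident]; r7 [IF eligible_tier1 and application_complete THEN exempt_fee]. Adds adult_resident, resident, exempt_fee.

address_verified, adult_resident, application_complete, citizen, eligible_tier1, enrolled_program, exempt_fee, household_head, over_18, renewal_due, resident, tax_filed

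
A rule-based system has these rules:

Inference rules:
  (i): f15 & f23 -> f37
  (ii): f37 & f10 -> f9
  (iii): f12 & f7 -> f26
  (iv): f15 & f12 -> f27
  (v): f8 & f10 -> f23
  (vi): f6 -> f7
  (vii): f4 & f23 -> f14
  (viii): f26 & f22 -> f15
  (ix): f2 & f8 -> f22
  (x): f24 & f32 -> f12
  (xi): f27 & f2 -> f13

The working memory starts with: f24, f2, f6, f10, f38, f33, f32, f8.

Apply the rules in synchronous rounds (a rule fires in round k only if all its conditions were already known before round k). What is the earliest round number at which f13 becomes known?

5

Round 1 fires (v), (vi), (ix), (x), giving f23, f7, f22, f12.
Round 2 fires (iii), giving f26.
Round 3 fires (viii), giving f15.
Round 4 fires (i), (iv), giving f37, f27.
Round 5 fires (ii), (xi), giving f9, f13.
f13 first appears in round 5.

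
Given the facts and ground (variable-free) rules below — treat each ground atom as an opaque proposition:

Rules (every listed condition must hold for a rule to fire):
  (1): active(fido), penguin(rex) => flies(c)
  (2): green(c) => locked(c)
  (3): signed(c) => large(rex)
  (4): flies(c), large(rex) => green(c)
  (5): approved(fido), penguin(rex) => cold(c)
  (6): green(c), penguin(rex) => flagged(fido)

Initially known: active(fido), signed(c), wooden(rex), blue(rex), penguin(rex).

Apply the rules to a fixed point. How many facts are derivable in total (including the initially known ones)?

10

Round 1 fires (1), (3), giving flies(c), large(rex).
Round 2 fires (4), giving green(c).
Round 3 fires (2), (6), giving locked(c), flagged(fido).
Closure: {active(fido), blue(rex), flagged(fido), flies(c), green(c), large(rex), locked(c), penguin(rex), signed(c), wooden(rex)} — 10 facts.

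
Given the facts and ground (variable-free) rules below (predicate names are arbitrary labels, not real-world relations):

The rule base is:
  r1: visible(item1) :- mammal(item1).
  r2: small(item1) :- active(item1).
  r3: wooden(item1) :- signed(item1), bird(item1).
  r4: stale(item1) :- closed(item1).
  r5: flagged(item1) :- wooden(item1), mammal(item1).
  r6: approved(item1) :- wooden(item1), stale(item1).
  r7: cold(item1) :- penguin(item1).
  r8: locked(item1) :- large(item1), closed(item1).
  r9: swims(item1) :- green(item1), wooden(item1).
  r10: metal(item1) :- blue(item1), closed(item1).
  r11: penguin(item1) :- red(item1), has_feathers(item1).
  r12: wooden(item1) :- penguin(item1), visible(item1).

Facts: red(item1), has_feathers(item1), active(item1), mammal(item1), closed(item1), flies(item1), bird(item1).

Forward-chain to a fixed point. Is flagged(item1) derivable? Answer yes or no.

[1] r1 [visible(item1) :- mammal(item1).]; r2 [small(item1) :- active(item1).]; r4 [stale(item1) :- closed(item1).]; r11 [penguin(item1) :- red(item1), has_feathers(item1).]. ⇒ new: visible(item1), small(item1), stale(item1), penguin(item1).
[2] r7 [cold(item1) :- penguin(item1).]; r12 [wooden(item1) :- penguin(item1), visible(item1).]. ⇒ new: cold(item1), wooden(item1).
[3] r5 [flagged(item1) :- wooden(item1), mammal(item1).]; r6 [approved(item1) :- wooden(item1), stale(item1).]. ⇒ new: flagged(item1), approved(item1).
flagged(item1) appears in round 3, so it is derivable.

yes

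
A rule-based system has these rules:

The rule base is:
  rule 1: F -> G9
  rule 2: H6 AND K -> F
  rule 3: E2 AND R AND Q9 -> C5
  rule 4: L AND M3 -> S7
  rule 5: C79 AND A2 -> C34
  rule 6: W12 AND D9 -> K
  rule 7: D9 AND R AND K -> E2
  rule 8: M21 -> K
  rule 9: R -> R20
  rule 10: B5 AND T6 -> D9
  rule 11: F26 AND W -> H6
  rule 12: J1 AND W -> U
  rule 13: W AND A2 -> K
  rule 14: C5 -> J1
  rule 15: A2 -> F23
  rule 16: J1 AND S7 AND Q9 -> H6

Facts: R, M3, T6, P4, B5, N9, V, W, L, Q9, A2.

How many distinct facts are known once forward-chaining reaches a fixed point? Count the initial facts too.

23

Round 1: rule 4 [L AND M3 -> S7]; rule 9 [R -> R20]; rule 10 [B5 AND T6 -> D9]; rule 13 [W AND A2 -> K]; rule 15 [A2 -> F23]. Adds S7, R20, D9, K, F23.
Round 2: rule 7 [D9 AND R AND K -> E2]. Adds E2.
Round 3: rule 3 [E2 AND R AND Q9 -> C5]. Adds C5.
Round 4: rule 14 [C5 -> J1]. Adds J1.
Round 5: rule 12 [J1 AND W -> U]; rule 16 [J1 AND S7 AND Q9 -> H6]. Adds U, H6.
Round 6: rule 2 [H6 AND K -> F]. Adds F.
Round 7: rule 1 [F -> G9]. Adds G9.
Closure: {A2, B5, C5, D9, E2, F, F23, G9, H6, J1, K, L, M3, N9, P4, Q9, R, R20, S7, T6, U, V, W} — 23 facts.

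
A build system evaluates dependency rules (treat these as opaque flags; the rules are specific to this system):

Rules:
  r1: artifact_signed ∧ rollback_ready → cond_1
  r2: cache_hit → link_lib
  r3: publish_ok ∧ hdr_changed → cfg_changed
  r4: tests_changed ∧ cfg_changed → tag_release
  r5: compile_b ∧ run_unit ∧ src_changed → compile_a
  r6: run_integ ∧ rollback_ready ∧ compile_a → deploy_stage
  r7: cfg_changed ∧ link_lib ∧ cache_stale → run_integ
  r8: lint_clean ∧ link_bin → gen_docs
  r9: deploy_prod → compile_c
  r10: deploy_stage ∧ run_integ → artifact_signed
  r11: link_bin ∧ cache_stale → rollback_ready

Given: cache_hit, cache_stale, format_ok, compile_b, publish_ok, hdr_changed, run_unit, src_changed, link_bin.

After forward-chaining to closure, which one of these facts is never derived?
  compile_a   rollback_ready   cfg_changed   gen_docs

gen_docs

Round 1: r2 [cache_hit → link_lib]; r3 [publish_ok ∧ hdr_changed → cfg_changed]; r5 [compile_b ∧ run_unit ∧ src_changed → compile_a]; r11 [link_bin ∧ cache_stale → rollback_ready]. New: link_lib, cfg_changed, compile_a, rollback_ready.
Round 2: r7 [cfg_changed ∧ link_lib ∧ cache_stale → run_integ]. New: run_integ.
Round 3: r6 [run_integ ∧ rollback_ready ∧ compile_a → deploy_stage]. New: deploy_stage.
Round 4: r10 [deploy_stage ∧ run_integ → artifact_signed]. New: artifact_signed.
Round 5: r1 [artifact_signed ∧ rollback_ready → cond_1]. New: cond_1.
Derived: cfg_changed (round 1), compile_a (round 1), rollback_ready (round 1). gen_docs never appears in any round.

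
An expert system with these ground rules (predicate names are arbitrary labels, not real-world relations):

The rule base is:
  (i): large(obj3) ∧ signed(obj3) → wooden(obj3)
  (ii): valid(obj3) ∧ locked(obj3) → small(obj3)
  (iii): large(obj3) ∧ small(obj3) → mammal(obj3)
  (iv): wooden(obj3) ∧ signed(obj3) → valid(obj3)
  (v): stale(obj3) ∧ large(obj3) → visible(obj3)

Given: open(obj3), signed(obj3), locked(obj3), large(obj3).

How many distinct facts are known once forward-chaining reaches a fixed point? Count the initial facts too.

[1] (i) [large(obj3) ∧ signed(obj3) → wooden(obj3)]. ⇒ new: wooden(obj3).
[2] (iv) [wooden(obj3) ∧ signed(obj3) → valid(obj3)]. ⇒ new: valid(obj3).
[3] (ii) [valid(obj3) ∧ locked(obj3) → small(obj3)]. ⇒ new: small(obj3).
[4] (iii) [large(obj3) ∧ small(obj3) → mammal(obj3)]. ⇒ new: mammal(obj3).
Closure: {large(obj3), locked(obj3), mammal(obj3), open(obj3), signed(obj3), small(obj3), valid(obj3), wooden(obj3)} — 8 facts.

8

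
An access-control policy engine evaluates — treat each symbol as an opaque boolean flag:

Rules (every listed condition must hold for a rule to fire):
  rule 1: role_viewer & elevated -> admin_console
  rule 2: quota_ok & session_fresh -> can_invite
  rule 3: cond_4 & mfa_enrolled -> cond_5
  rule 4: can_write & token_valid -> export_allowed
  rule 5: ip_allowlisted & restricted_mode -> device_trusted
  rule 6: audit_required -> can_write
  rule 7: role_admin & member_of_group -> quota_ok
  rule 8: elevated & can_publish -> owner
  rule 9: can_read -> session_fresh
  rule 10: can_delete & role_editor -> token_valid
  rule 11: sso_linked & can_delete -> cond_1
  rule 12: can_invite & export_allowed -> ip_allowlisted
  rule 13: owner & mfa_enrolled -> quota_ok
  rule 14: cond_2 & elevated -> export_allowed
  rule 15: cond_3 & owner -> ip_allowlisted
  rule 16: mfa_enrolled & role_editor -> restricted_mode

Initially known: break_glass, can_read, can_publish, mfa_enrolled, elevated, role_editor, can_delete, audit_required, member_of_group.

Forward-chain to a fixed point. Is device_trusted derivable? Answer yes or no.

yes

Round 1 — rule 6, rule 8, rule 9, rule 10, rule 16, derive can_write, owner, session_fresh, token_valid, restricted_mode.
Round 2 — rule 4, rule 13, derive export_allowed, quota_ok.
Round 3 — rule 2, derive can_invite.
Round 4 — rule 12, derive ip_allowlisted.
Round 5 — rule 5, derive device_trusted.
device_trusted appears in round 5, so it is derivable.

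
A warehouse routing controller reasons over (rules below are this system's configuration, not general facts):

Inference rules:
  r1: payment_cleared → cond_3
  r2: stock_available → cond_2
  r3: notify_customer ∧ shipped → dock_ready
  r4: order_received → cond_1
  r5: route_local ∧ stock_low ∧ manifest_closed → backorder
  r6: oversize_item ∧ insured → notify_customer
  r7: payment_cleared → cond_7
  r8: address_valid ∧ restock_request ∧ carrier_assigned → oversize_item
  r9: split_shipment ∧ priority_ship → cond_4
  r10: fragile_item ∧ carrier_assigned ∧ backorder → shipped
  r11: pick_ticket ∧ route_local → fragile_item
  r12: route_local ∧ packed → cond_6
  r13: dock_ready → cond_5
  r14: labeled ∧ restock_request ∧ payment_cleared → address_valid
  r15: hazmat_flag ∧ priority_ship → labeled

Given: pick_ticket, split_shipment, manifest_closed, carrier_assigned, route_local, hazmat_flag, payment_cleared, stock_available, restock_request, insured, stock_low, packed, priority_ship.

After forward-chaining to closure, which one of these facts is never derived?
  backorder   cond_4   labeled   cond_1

[1] r1 [payment_cleared → cond_3]; r2 [stock_available → cond_2]; r5 [route_local ∧ stock_low ∧ manifest_closed → backorder]; r7 [payment_cleared → cond_7]; r9 [split_shipment ∧ priority_ship → cond_4]; r11 [pick_ticket ∧ route_local → fragile_item]; r12 [route_local ∧ packed → cond_6]; r15 [hazmat_flag ∧ priority_ship → labeled]. ⇒ new: cond_3, cond_2, backorder, cond_7, cond_4, fragile_item, cond_6, labeled.
[2] r10 [fragile_item ∧ carrier_assigned ∧ backorder → shipped]; r14 [labeled ∧ restock_request ∧ payment_cleared → address_valid]. ⇒ new: shipped, address_valid.
[3] r8 [address_valid ∧ restock_request ∧ carrier_assigned → oversize_item]. ⇒ new: oversize_item.
[4] r6 [oversize_item ∧ insured → notify_customer]. ⇒ new: notify_customer.
[5] r3 [notify_customer ∧ shipped → dock_ready]. ⇒ new: dock_ready.
[6] r13 [dock_ready → cond_5]. ⇒ new: cond_5.
Derived: labeled (round 1), cond_4 (round 1), backorder (round 1). cond_1 never appears in any round.

cond_1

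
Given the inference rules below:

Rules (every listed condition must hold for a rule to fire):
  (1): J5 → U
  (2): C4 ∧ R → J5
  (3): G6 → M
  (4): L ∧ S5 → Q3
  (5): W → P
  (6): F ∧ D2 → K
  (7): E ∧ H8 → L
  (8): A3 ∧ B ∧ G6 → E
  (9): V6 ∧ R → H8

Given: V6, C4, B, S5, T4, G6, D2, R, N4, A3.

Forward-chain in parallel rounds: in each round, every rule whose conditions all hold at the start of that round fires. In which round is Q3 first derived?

3

Round 1: (2) [C4 ∧ R → J5]; (3) [G6 → M]; (8) [A3 ∧ B ∧ G6 → E]; (9) [V6 ∧ R → H8]. Adds J5, M, E, H8.
Round 2: (1) [J5 → U]; (7) [E ∧ H8 → L]. Adds U, L.
Round 3: (4) [L ∧ S5 → Q3]. Adds Q3.
Q3 first appears in round 3.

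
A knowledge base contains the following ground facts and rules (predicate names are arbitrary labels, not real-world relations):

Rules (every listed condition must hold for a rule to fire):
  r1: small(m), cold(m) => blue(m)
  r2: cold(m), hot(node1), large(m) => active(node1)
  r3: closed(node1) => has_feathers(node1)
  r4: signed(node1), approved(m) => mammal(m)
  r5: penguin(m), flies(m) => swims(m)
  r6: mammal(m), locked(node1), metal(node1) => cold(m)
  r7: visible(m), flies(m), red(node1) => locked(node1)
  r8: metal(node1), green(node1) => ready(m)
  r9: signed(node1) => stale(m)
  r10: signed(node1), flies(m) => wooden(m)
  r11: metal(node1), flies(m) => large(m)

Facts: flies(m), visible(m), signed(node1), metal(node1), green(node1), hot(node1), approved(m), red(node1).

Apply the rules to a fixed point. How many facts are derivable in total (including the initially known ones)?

16

Round 1 — r4, r7, r8, r9, r10, r11, derive mammal(m), locked(node1), ready(m), stale(m), wooden(m), large(m).
Round 2 — r6, derive cold(m).
Round 3 — r2, derive active(node1).
Closure: {active(node1), approved(m), cold(m), flies(m), green(node1), hot(node1), large(m), locked(node1), mammal(m), metal(node1), ready(m), red(node1), signed(node1), stale(m), visible(m), wooden(m)} — 16 facts.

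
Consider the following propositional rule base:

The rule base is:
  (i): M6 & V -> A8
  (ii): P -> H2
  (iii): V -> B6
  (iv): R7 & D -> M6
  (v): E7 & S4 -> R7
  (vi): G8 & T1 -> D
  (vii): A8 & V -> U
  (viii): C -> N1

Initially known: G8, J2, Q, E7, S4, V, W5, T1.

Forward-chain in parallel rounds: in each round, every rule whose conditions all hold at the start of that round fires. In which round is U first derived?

Round 1 — (iii), (v), (vi), derive B6, R7, D.
Round 2 — (iv), derive M6.
Round 3 — (i), derive A8.
Round 4 — (vii), derive U.
U first appears in round 4.

4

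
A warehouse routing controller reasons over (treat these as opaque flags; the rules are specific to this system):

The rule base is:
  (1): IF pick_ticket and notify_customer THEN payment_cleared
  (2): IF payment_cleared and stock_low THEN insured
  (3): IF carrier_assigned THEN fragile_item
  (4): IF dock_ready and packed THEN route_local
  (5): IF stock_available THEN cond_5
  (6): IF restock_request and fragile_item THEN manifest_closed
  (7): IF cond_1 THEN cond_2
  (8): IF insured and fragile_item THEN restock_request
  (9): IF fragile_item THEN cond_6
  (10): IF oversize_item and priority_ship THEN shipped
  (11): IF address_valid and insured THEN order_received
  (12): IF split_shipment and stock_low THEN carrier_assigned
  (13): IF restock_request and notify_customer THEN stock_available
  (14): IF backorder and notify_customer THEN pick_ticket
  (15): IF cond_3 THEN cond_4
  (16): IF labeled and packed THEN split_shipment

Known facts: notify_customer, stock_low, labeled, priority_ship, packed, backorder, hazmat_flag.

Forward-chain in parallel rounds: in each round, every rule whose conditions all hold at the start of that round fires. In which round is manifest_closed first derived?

5

Round 1: (14) [IF backorder and notify_customer THEN pick_ticket]; (16) [IF labeled and packed THEN split_shipment]. New: pick_ticket, split_shipment.
Round 2: (1) [IF pick_ticket and notify_customer THEN payment_cleared]; (12) [IF split_shipment and stock_low THEN carrier_assigned]. New: payment_cleared, carrier_assigned.
Round 3: (2) [IF payment_cleared and stock_low THEN insured]; (3) [IF carrier_assigned THEN fragile_item]. New: insured, fragile_item.
Round 4: (8) [IF insured and fragile_item THEN restock_request]; (9) [IF fragile_item THEN cond_6]. New: restock_request, cond_6.
Round 5: (6) [IF restock_request and fragile_item THEN manifest_closed]; (13) [IF restock_request and notify_customer THEN stock_available]. New: manifest_closed, stock_available.
manifest_closed first appears in round 5.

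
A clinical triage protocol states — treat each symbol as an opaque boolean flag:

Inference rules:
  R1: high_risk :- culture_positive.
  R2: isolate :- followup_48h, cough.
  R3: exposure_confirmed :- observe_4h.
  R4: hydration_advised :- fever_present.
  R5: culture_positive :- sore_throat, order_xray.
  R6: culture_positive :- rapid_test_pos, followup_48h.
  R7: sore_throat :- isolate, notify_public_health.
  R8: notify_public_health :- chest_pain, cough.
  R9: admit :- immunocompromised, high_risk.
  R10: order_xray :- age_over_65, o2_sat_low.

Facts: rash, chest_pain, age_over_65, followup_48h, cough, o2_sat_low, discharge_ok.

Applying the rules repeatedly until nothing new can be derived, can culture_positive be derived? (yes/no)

Round 1: R2 [isolate :- followup_48h, cough.]; R8 [notify_public_health :- chest_pain, cough.]; R10 [order_xray :- age_over_65, o2_sat_low.]. Adds isolate, notify_public_health, order_xray.
Round 2: R7 [sore_throat :- isolate, notify_public_health.]. Adds sore_throat.
Round 3: R5 [culture_positive :- sore_throat, order_xray.]. Adds culture_positive.
Round 4: R1 [high_risk :- culture_positive.]. Adds high_risk.
culture_positive appears in round 3, so it is derivable.

yes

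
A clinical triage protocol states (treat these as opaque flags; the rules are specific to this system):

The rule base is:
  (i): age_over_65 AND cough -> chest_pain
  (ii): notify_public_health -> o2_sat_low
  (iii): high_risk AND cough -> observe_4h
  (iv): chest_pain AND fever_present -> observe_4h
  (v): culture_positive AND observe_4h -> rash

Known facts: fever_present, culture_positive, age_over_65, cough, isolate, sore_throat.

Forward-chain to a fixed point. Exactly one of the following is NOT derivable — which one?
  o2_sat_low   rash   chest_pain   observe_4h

Round 1: (i) [age_over_65 AND cough -> chest_pain]. Adds chest_pain.
Round 2: (iv) [chest_pain AND fever_present -> observe_4h]. Adds observe_4h.
Round 3: (v) [culture_positive AND observe_4h -> rash]. Adds rash.
Derived: observe_4h (round 2), rash (round 3), chest_pain (round 1). o2_sat_low never appears in any round.

o2_sat_low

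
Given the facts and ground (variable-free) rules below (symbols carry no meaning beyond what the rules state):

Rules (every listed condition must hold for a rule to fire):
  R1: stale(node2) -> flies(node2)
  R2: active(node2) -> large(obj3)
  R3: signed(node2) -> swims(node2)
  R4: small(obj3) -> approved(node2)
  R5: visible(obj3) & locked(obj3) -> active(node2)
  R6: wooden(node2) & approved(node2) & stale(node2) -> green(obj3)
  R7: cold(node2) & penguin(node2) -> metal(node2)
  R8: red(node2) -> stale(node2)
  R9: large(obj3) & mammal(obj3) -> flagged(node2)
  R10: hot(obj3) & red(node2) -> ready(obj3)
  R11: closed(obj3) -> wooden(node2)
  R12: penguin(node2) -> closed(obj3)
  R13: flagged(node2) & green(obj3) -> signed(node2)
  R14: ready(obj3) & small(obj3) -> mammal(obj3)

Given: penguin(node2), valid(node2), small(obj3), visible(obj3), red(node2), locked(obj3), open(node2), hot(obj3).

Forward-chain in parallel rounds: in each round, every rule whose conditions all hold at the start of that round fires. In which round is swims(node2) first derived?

Round 1 — R4, R5, R8, R10, R12, derive approved(node2), active(node2), stale(node2), ready(obj3), closed(obj3).
Round 2 — R1, R2, R11, R14, derive flies(node2), large(obj3), wooden(node2), mammal(obj3).
Round 3 — R6, R9, derive green(obj3), flagged(node2).
Round 4 — R13, derive signed(node2).
Round 5 — R3, derive swims(node2).
swims(node2) first appears in round 5.

5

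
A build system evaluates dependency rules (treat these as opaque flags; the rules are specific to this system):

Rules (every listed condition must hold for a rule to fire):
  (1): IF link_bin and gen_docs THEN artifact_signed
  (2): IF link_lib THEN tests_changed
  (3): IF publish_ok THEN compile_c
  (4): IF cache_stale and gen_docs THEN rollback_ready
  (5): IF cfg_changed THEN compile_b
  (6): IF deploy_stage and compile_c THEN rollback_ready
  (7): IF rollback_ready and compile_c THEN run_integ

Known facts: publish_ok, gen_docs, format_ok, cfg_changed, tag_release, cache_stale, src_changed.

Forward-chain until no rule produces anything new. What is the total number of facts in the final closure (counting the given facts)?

11

Round 1: (3) [IF publish_ok THEN compile_c]; (4) [IF cache_stale and gen_docs THEN rollback_ready]; (5) [IF cfg_changed THEN compile_b]. Adds compile_c, rollback_ready, compile_b.
Round 2: (7) [IF rollback_ready and compile_c THEN run_integ]. Adds run_integ.
Closure: {cache_stale, cfg_changed, compile_b, compile_c, format_ok, gen_docs, publish_ok, rollback_ready, run_integ, src_changed, tag_release} — 11 facts.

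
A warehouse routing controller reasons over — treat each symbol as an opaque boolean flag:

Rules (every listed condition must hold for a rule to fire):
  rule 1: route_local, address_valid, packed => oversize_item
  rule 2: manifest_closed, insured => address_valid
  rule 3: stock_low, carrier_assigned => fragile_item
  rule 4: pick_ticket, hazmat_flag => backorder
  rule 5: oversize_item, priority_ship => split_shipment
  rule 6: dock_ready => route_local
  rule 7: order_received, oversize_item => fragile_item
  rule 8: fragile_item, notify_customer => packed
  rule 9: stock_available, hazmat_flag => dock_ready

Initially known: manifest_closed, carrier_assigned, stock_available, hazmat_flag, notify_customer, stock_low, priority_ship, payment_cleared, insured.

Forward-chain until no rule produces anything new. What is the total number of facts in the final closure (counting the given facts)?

16

Round 1 — rule 2, rule 3, rule 9, derive address_valid, fragile_item, dock_ready.
Round 2 — rule 6, rule 8, derive route_local, packed.
Round 3 — rule 1, derive oversize_item.
Round 4 — rule 5, derive split_shipment.
Closure: {address_valid, carrier_assigned, dock_ready, fragile_item, hazmat_flag, insured, manifest_closed, notify_customer, oversize_item, packed, payment_cleared, priority_ship, route_local, split_shipment, stock_available, stock_low} — 16 facts.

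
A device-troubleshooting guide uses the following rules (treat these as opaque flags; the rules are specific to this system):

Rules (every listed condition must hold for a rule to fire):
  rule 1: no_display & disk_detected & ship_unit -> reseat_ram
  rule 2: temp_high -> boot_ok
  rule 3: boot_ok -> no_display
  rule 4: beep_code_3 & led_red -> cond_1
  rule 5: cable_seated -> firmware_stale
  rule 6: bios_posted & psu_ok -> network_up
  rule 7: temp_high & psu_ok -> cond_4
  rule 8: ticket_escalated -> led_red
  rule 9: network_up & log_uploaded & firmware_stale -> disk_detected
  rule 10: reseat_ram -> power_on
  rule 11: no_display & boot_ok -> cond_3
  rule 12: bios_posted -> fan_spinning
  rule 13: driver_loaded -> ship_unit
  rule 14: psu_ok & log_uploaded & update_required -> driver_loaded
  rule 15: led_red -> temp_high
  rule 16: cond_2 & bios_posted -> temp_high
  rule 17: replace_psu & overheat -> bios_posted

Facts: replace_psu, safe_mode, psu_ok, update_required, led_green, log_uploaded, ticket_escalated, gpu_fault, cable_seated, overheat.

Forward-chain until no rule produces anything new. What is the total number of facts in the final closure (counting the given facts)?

25

Round 1 — rule 5, rule 8, rule 14, rule 17, derive firmware_stale, led_red, driver_loaded, bios_posted.
Round 2 — rule 6, rule 12, rule 13, rule 15, derive network_up, fan_spinning, ship_unit, temp_high.
Round 3 — rule 2, rule 7, rule 9, derive boot_ok, cond_4, disk_detected.
Round 4 — rule 3, derive no_display.
Round 5 — rule 1, rule 11, derive reseat_ram, cond_3.
Round 6 — rule 10, derive power_on.
Closure: {bios_posted, boot_ok, cable_seated, cond_3, cond_4, disk_detected, driver_loaded, fan_spinning, firmware_stale, gpu_fault, led_green, led_red, log_uploaded, network_up, no_display, overheat, power_on, psu_ok, replace_psu, reseat_ram, safe_mode, ship_unit, temp_high, ticket_escalated, update_required} — 25 facts.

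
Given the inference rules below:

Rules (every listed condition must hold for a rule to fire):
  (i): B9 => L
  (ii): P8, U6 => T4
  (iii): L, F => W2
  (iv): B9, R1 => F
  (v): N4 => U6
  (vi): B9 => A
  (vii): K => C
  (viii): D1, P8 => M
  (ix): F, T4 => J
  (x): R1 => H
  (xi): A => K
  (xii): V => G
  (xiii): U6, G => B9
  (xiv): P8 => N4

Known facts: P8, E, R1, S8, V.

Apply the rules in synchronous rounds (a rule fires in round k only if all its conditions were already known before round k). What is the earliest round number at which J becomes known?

Round 1 — (x), (xii), (xiv), derive H, G, N4.
Round 2 — (v), derive U6.
Round 3 — (ii), (xiii), derive T4, B9.
Round 4 — (i), (iv), (vi), derive L, F, A.
Round 5 — (iii), (ix), (xi), derive W2, J, K.
J first appears in round 5.

5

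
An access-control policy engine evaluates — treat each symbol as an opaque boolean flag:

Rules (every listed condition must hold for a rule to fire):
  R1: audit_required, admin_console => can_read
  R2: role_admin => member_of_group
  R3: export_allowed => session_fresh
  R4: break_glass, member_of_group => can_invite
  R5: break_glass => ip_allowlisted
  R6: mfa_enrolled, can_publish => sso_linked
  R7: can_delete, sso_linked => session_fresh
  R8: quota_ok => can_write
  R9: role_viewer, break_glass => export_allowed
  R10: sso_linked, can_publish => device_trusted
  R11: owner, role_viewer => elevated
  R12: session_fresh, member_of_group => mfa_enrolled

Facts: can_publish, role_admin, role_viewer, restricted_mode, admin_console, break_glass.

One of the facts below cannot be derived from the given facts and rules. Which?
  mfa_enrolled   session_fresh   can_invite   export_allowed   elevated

Round 1: R2 [role_admin => member_of_group]; R5 [break_glass => ip_allowlisted]; R9 [role_viewer, break_glass => export_allowed]. Adds member_of_group, ip_allowlisted, export_allowed.
Round 2: R3 [export_allowed => session_fresh]; R4 [break_glass, member_of_group => can_invite]. Adds session_fresh, can_invite.
Round 3: R12 [session_fresh, member_of_group => mfa_enrolled]. Adds mfa_enrolled.
Round 4: R6 [mfa_enrolled, can_publish => sso_linked]. Adds sso_linked.
Round 5: R10 [sso_linked, can_publish => device_trusted]. Adds device_trusted.
Derived: session_fresh (round 2), mfa_enrolled (round 3), export_allowed (round 1), can_invite (round 2). elevated never appears in any round.

elevated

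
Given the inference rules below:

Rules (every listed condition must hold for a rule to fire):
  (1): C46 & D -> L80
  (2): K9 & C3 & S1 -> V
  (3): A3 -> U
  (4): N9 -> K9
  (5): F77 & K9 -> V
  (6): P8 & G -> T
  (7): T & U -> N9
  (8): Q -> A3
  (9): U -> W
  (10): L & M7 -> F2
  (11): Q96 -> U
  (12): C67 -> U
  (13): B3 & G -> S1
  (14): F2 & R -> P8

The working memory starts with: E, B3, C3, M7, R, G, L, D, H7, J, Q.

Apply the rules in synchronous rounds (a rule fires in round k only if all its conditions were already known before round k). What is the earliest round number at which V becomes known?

6

Round 1: (8) [Q -> A3]; (10) [L & M7 -> F2]; (13) [B3 & G -> S1]. Adds A3, F2, S1.
Round 2: (3) [A3 -> U]; (14) [F2 & R -> P8]. Adds U, P8.
Round 3: (6) [P8 & G -> T]; (9) [U -> W]. Adds T, W.
Round 4: (7) [T & U -> N9]. Adds N9.
Round 5: (4) [N9 -> K9]. Adds K9.
Round 6: (2) [K9 & C3 & S1 -> V]. Adds V.
V first appears in round 6.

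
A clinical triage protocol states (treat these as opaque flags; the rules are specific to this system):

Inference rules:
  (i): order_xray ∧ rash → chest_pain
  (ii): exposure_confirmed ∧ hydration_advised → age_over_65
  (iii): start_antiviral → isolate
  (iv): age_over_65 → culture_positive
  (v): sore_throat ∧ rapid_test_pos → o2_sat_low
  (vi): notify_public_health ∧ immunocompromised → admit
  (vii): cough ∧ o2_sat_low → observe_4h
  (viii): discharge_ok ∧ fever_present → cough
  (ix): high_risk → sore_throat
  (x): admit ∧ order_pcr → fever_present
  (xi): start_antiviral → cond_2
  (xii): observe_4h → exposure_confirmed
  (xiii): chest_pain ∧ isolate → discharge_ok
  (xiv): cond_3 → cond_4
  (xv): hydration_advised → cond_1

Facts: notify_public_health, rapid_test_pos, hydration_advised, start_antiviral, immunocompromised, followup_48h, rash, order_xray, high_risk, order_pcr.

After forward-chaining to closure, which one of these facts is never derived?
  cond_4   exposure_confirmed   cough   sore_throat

Round 1: (i) [order_xray ∧ rash → chest_pain]; (iii) [start_antiviral → isolate]; (vi) [notify_public_health ∧ immunocompromised → admit]; (ix) [high_risk → sore_throat]; (xi) [start_antiviral → cond_2]; (xv) [hydration_advised → cond_1]. Adds chest_pain, isolate, admit, sore_throat, cond_2, cond_1.
Round 2: (v) [sore_throat ∧ rapid_test_pos → o2_sat_low]; (x) [admit ∧ order_pcr → fever_present]; (xiii) [chest_pain ∧ isolate → discharge_ok]. Adds o2_sat_low, fever_present, discharge_ok.
Round 3: (viii) [discharge_ok ∧ fever_present → cough]. Adds cough.
Round 4: (vii) [cough ∧ o2_sat_low → observe_4h]. Adds observe_4h.
Round 5: (xii) [observe_4h → exposure_confirmed]. Adds exposure_confirmed.
Round 6: (ii) [exposure_confirmed ∧ hydration_advised → age_over_65]. Adds age_over_65.
Round 7: (iv) [age_over_65 → culture_positive]. Adds culture_positive.
Derived: cough (round 3), sore_throat (round 1), exposure_confirmed (round 5). cond_4 never appears in any round.

cond_4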